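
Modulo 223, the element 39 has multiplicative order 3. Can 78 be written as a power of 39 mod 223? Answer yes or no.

no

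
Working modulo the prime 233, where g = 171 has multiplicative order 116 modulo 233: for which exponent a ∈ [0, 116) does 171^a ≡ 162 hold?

14

Successive powers of 171 modulo 233:
  171^0=1  171^1=171  171^2=116  171^3=31  171^4=175  171^5=101
  171^6=29  171^7=66  171^8=102  171^9=200  171^10=182  171^11=133
  171^12=142  171^13=50  171^14=162
So 171^14 ≡ 162 (mod 233), giving a = 14.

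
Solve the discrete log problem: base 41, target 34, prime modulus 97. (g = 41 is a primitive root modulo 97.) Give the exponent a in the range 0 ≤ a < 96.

Baby-step giant-step with m = ceil(sqrt(96)) = 10.
Baby table (41^j mod 97 for j=0..9):
  0:1  1:41  2:32  3:51  4:54  5:80  6:79  7:38
  8:6  9:52
Giant step factor: 41^(-10) ≡ 48 (mod 97).
Scan 34·48^i mod 97 for i = 0, 1, …:
  i=0: 34   i=1: 80
Match at i=1, j=5: a = 1·10 + 5 = 15.

15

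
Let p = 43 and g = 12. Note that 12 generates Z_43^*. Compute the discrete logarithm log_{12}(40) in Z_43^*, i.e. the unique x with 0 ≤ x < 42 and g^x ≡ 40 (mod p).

34

Baby-step giant-step with m = ceil(sqrt(42)) = 7.
Baby table (12^j mod 43 for j=0..6):
  0:1  1:12  2:15  3:8  4:10  5:34  6:21
Giant step factor: 12^(-7) ≡ 7 (mod 43).
Scan 40·7^i mod 43 for i = 0, 1, …:
  i=0: 40   i=1: 22   i=2: 25   i=3: 3
  i=4: 21
Match at i=4, j=6: x = 4·7 + 6 = 34.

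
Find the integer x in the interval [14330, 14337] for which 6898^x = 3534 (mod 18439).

Compute 6898^14330 mod 18439 = 8528, then multiply by 6898 repeatedly:
  6898^14330=8528  6898^14331=5734  6898^14332=1477  6898^14333=10018  6898^14334=13231
  6898^14335=12827  6898^14336=10324  6898^14337=3534
Found 3534 at exponent 14337.

14337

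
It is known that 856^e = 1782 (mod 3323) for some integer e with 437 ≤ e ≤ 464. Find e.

454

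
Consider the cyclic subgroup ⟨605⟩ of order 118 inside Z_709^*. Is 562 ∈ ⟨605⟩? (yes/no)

562 ∈ ⟨605⟩ iff 562^118 ≡ 1 (mod 709), since |⟨605⟩| = 118.
562^118 mod 709 = 1.
Since 1 = 1, 562 lies in the subgroup.

yes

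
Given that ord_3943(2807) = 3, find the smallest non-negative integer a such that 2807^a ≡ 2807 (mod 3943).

1

Successive powers of 2807 modulo 3943:
  2807^0=1  2807^1=2807
So 2807^1 ≡ 2807 (mod 3943), giving a = 1.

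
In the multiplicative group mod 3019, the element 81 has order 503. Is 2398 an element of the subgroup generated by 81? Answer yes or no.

no

2398 ∈ ⟨81⟩ iff 2398^503 ≡ 1 (mod 3019), since |⟨81⟩| = 503.
2398^503 mod 3019 = 240.
Since 240 ≠ 1, 2398 does not lie in the subgroup.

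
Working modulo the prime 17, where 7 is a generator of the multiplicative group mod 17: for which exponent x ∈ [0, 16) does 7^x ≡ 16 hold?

8

Successive powers of 7 modulo 17:
  7^0=1  7^1=7  7^2=15  7^3=3  7^4=4  7^5=11
  7^6=9  7^7=12  7^8=16
So 7^8 ≡ 16 (mod 17), giving x = 8.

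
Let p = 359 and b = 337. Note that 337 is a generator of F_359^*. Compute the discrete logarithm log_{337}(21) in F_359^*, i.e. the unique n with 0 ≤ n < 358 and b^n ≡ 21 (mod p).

175

Baby-step giant-step with m = ceil(sqrt(358)) = 19.
Baby table (337^j mod 359 for j=0..18):
  0:1  1:337  2:125  3:122  4:188  5:172  6:165  7:319
  8:162  9:26  10:146  11:19  12:300  13:221  14:164  15:341
  16:37  17:263  18:317
Giant step factor: 337^(-19) ≡ 61 (mod 359).
Scan 21·61^i mod 359 for i = 0, 1, …:
  i=0: 21   i=1: 204   i=2: 238   i=3: 158
  i=4: 304   i=5: 235   i=6: 334   i=7: 270
  i=8: 315   i=9: 188
Match at i=9, j=4: n = 9·19 + 4 = 175.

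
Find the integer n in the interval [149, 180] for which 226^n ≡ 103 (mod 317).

Compute 226^149 mod 317 = 300, then multiply by 226 repeatedly:
  226^149=300  226^150=279  226^151=288  226^152=103
Found 103 at exponent 152.

152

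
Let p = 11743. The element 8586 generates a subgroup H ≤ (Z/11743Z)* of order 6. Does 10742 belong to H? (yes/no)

no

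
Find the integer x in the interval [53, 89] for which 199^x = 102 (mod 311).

Compute 199^53 mod 311 = 290, then multiply by 199 repeatedly:
  199^53=290  199^54=175  199^55=304  199^56=162  199^57=205
  199^58=54  199^59=172  199^60=18  199^61=161  199^62=6
  199^63=261  199^64=2  199^65=87  199^66=208  199^67=29
  199^68=173  199^69=217  199^70=265  199^71=176  199^72=192
  199^73=266  199^74=64  199^75=296  199^76=125  199^77=306
  199^78=249  199^79=102
Found 102 at exponent 79.

79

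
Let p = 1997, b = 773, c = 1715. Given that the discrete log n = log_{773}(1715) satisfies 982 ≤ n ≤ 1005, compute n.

983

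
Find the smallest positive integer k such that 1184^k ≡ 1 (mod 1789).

894

The order of 1184 must divide p − 1 = 1788 = 2^2 · 3 · 149.
Divisors: 1, 2, 3, 4, 6, 12, 149, 298, 447, 596, 894, 1788.
Check each in increasing order: 1184^1 ≡ 1184;  1184^2 ≡ 1069;  1184^3 ≡ 873;  1184^4 ≡ 1379;  1184^6 ≡ 15;  1184^12 ≡ 225;  1184^149 ≡ 153;  1184^298 ≡ 152;  1184^447 ≡ 1788;  1184^596 ≡ 1636;  1184^894 ≡ 1.
Smallest exponent giving 1 is 894.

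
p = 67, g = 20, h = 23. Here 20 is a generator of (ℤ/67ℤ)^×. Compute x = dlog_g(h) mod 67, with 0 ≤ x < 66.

56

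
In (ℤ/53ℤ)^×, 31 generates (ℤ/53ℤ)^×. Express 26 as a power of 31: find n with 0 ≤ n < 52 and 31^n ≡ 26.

37

Baby-step giant-step with m = ceil(sqrt(52)) = 8.
Baby table (31^j mod 53 for j=0..7):
  0:1  1:31  2:7  3:5  4:49  5:35  6:25  7:33
Giant step factor: 31^(-8) ≡ 10 (mod 53).
Scan 26·10^i mod 53 for i = 0, 1, …:
  i=0: 26   i=1: 48   i=2: 3   i=3: 30
  i=4: 35
Match at i=4, j=5: n = 4·8 + 5 = 37.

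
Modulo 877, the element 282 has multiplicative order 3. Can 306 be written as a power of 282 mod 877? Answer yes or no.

no

⟨282⟩ has order 3; its elements mod 877 are {1, 282, 594}.
306 is not in this set.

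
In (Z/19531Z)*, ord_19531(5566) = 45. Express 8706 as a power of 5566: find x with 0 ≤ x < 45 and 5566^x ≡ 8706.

16

Baby-step giant-step with m = ceil(sqrt(45)) = 7.
Baby table (5566^j mod 19531 for j=0..6):
  0:1  1:5566  2:4190  3:1526  4:17262  5:7303  6:4487
Giant step factor: 5566^(-7) ≡ 3160 (mod 19531).
Scan 8706·3160^i mod 19531 for i = 0, 1, …:
  i=0: 8706   i=1: 11312   i=2: 4190
Match at i=2, j=2: x = 2·7 + 2 = 16.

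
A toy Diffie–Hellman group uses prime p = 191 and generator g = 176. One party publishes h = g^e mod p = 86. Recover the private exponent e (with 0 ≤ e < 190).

172

Baby-step giant-step with m = ceil(sqrt(190)) = 14.
Baby table (176^j mod 191 for j=0..13):
  0:1  1:176  2:34  3:63  4:10  5:41  6:149  7:57
  8:100  9:28  10:153  11:188  12:45  13:89
Giant step factor: 176^(-14) ≡ 96 (mod 191).
Scan 86·96^i mod 191 for i = 0, 1, …:
  i=0: 86   i=1: 43   i=2: 117   i=3: 154
  i=4: 77   i=5: 134   i=6: 67   i=7: 129
  i=8: 160   i=9: 80   i=10: 40   i=11: 20
  i=12: 10
Match at i=12, j=4: e = 12·14 + 4 = 172.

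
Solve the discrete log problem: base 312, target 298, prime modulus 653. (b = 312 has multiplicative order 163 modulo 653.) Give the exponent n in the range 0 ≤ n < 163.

3

Successive powers of 312 modulo 653:
  312^0=1  312^1=312  312^2=47  312^3=298
So 312^3 ≡ 298 (mod 653), giving n = 3.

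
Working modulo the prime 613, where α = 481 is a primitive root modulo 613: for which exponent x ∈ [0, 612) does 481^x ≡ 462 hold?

430

Baby-step giant-step with m = ceil(sqrt(612)) = 25.
Baby table (481^j mod 613 for j=0..24):
  0:1  1:481  2:260  3:8  4:170  5:241  6:64  7:134
  8:89  9:512  10:459  11:99  12:418  13:607  14:179  15:279
  16:565  17:206  18:393  19:229  20:422  21:79  22:606  23:311
  24:19
Giant step factor: 481^(-25) ≡ 405 (mod 613).
Scan 462·405^i mod 613 for i = 0, 1, …:
  i=0: 462   i=1: 145   i=2: 490   i=3: 451
  i=4: 594   i=5: 274   i=6: 17   i=7: 142
  i=8: 501   i=9: 2     …   i=16: 603
  i=17: 241
Match at i=17, j=5: x = 17·25 + 5 = 430.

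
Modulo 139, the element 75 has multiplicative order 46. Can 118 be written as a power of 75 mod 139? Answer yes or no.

no

118 ∈ ⟨75⟩ iff 118^46 ≡ 1 (mod 139), since |⟨75⟩| = 46.
118^46 mod 139 = 96.
Since 96 ≠ 1, 118 does not lie in the subgroup.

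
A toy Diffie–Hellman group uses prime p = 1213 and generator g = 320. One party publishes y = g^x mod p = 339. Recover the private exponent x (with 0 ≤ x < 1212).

108

Baby-step giant-step with m = ceil(sqrt(1212)) = 35.
Baby table (320^j mod 1213 for j=0..34):
  0:1  1:320  2:508  3:18  4:908  5:653  6:324  7:575
  8:837  9:980  10:646  11:510  12:658  13:711  14:689  15:927
  16:668  17:272  18:917  19:1107  20:44  21:737  22:518  23:792
  24:1136  25:833  26:913  27:1040  28:438  29:665  30:525  31:606
  32:1053  33:959  34:1204
Giant step factor: 320^(-35) ≡ 521 (mod 1213).
Scan 339·521^i mod 1213 for i = 0, 1, …:
  i=0: 339   i=1: 734   i=2: 319   i=3: 18
Match at i=3, j=3: x = 3·35 + 3 = 108.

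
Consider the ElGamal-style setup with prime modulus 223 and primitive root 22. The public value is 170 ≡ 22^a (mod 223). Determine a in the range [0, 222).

61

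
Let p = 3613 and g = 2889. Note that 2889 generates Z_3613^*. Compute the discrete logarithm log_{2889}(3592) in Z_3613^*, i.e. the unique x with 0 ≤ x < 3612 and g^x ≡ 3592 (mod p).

822

Baby-step giant-step with m = ceil(sqrt(3612)) = 61.
Baby table (2889^j mod 3613 for j=0..60):
  0:1  1:2889  2:291  3:2483  4:1582  5:3566  6:1511  7:775
  8:2528  9:1519  10:2209  11:1243  12:3318  13:413  14:867  15:954
  16:3000  17:3026  18:2267  19:2607  20:2131  21:3520  22:2298  23:1841
  24:313  25:1007  26:758  27:384  28:185  29:3354  30:3253  31:504
  32:17  33:2144  34:1334  35:2468  36:1603  37:2814  38:396  39:2336
  40:3233  41:532  42:1423  43:3066  44:2211  45:3408  46:287  47:1766
  48:418  49:860  50:2409  51:963  52:97  53:2032  54:2936  55:2393
  56:1708  57:2667  58:2047  59:2915  60:3145
Giant step factor: 2889^(-61) ≡ 2959 (mod 3613).
Scan 3592·2959^i mod 3613 for i = 0, 1, …:
  i=0: 3592   i=1: 2895   i=2: 3495   i=3: 1299
  i=4: 3122   i=5: 3170   i=6: 682   i=7: 1984
  i=8: 3144   i=9: 3234   i=10: 2182   i=11: 107
  i=12: 2282   i=13: 3354
Match at i=13, j=29: x = 13·61 + 29 = 822.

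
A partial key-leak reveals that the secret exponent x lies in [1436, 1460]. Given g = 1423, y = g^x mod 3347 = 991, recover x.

Compute 1423^1436 mod 3347 = 2047, then multiply by 1423 repeatedly:
  1423^1436=2047  1423^1437=991
Found 991 at exponent 1437.

1437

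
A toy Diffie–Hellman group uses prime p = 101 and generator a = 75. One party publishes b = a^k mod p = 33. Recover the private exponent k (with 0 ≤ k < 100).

Baby-step giant-step with m = ceil(sqrt(100)) = 10.
Baby table (75^j mod 101 for j=0..9):
  0:1  1:75  2:70  3:99  4:52  5:62  6:4  7:98
  8:78  9:93
Giant step factor: 75^(-10) ≡ 17 (mod 101).
Scan 33·17^i mod 101 for i = 0, 1, …:
  i=0: 33   i=1: 56   i=2: 43   i=3: 24
  i=4: 4
Match at i=4, j=6: k = 4·10 + 6 = 46.

46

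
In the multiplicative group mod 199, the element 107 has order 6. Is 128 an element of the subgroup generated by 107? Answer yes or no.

no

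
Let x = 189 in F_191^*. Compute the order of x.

The order of 189 must divide p − 1 = 190 = 2 · 5 · 19.
Divisors: 1, 2, 5, 10, 19, 38, 95, 190.
Check each in increasing order: 189^1 ≡ 189;  189^2 ≡ 4;  189^5 ≡ 159;  189^10 ≡ 69;  189^19 ≡ 7;  189^38 ≡ 49;  189^95 ≡ 190;  189^190 ≡ 1.
Smallest exponent giving 1 is 190.

190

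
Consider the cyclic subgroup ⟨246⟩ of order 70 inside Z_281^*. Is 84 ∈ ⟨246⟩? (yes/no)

84 ∈ ⟨246⟩ iff 84^70 ≡ 1 (mod 281), since |⟨246⟩| = 70.
84^70 mod 281 = 53.
Since 53 ≠ 1, 84 does not lie in the subgroup.

no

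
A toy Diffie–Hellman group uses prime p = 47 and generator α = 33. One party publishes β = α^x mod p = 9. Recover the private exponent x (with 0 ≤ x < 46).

10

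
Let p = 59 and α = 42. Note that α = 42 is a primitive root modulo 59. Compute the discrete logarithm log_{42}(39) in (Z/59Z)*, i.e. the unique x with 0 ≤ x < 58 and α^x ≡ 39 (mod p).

35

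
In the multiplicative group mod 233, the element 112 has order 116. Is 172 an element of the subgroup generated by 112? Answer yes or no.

172 ∈ ⟨112⟩ iff 172^116 ≡ 1 (mod 233), since |⟨112⟩| = 116.
172^116 mod 233 = 232.
Since 232 ≠ 1, 172 does not lie in the subgroup.

no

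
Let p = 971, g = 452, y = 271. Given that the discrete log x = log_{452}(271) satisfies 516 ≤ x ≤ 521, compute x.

521

Compute 452^516 mod 971 = 393, then multiply by 452 repeatedly:
  452^516=393  452^517=914  452^518=453  452^519=846  452^520=789
  452^521=271
Found 271 at exponent 521.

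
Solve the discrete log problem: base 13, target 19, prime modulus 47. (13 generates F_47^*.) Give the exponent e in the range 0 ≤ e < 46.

25

Baby-step giant-step with m = ceil(sqrt(46)) = 7.
Baby table (13^j mod 47 for j=0..6):
  0:1  1:13  2:28  3:35  4:32  5:40  6:3
Giant step factor: 13^(-7) ≡ 41 (mod 47).
Scan 19·41^i mod 47 for i = 0, 1, …:
  i=0: 19   i=1: 27   i=2: 26   i=3: 32
Match at i=3, j=4: e = 3·7 + 4 = 25.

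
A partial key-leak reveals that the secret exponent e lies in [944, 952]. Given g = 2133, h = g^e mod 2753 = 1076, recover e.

949

Compute 2133^944 mod 2753 = 985, then multiply by 2133 repeatedly:
  2133^944=985  2133^945=466  2133^946=145  2133^947=949  2133^948=762
  2133^949=1076
Found 1076 at exponent 949.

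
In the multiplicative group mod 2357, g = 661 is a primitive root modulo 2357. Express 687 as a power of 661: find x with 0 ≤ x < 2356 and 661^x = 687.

220

Baby-step giant-step with m = ceil(sqrt(2356)) = 49.
Baby table (661^j mod 2357 for j=0..48):
  0:1  1:661  2:876  3:1571  4:1351  5:2065  6:262  7:1121
  8:883  9:1484  10:412  11:1277  12:291  13:1434  14:360  15:2260
  16:1879  17:2237  18:818  19:945  20:40  21:513  22:2042  23:1558
  24:2186  25:105  26:1052  27:57  28:2322  29:435  30:2338  31:1583
  32:2212  33:792  34:258  35:834  36:2093  37:2271  38:2079  39:88
  40:1600  41:1664  42:1542  43:1038  44:231  45:1843  46:2011  47:2280
  48:957
Giant step factor: 661^(-49) ≡ 1342 (mod 2357).
Scan 687·1342^i mod 2357 for i = 0, 1, …:
  i=0: 687   i=1: 367   i=2: 2258   i=3: 1491
  i=4: 2186
Match at i=4, j=24: x = 4·49 + 24 = 220.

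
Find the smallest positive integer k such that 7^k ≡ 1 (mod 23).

The order of 7 must divide p − 1 = 22 = 2 · 11.
Divisors: 1, 2, 11, 22.
Check each in increasing order: 7^1 ≡ 7;  7^2 ≡ 3;  7^11 ≡ 22;  7^22 ≡ 1.
Smallest exponent giving 1 is 22.

22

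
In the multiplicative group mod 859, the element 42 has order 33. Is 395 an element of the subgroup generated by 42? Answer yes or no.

yes

395 ∈ ⟨42⟩ iff 395^33 ≡ 1 (mod 859), since |⟨42⟩| = 33.
395^33 mod 859 = 1.
Since 1 = 1, 395 lies in the subgroup.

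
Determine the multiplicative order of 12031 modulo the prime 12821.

12820

The order of 12031 must divide p − 1 = 12820 = 2^2 · 5 · 641.
Divisors: 1, 2, 4, 5, 10, 20, 641, 1282, 2564, 3205, 6410, 12820.
Check each in increasing order: 12031^1 ≡ 12031;  12031^2 ≡ 8692;  12031^4 ≡ 9532;  12031^5 ≡ 8468;  12031^10 ≡ 11992;  12031^20 ≡ 7728;  12031^641 ≡ 685;  12031^1282 ≡ 7669;  12031^2564 ≡ 3634;  12031^3205 ≡ 2016;  12031^6410 ≡ 12820;  12031^12820 ≡ 1.
Smallest exponent giving 1 is 12820.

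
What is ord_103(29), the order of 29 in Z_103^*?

The order of 29 must divide p − 1 = 102 = 2 · 3 · 17.
Divisors: 1, 2, 3, 6, 17, 34, 51, 102.
Check each in increasing order: 29^1 ≡ 29;  29^2 ≡ 17;  29^3 ≡ 81;  29^6 ≡ 72;  29^17 ≡ 56;  29^34 ≡ 46;  29^51 ≡ 1.
Smallest exponent giving 1 is 51.

51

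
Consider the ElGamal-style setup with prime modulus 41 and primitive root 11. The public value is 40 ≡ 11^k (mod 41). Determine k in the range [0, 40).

20

Successive powers of 11 modulo 41:
  11^0=1  11^1=11  11^2=39  11^3=19  11^4=4  11^5=3
  11^6=33  11^7=35  11^8=16  11^9=12  11^10=9  11^11=17
  11^12=23  11^13=7  11^14=36  11^15=27  11^16=10  11^17=28
  11^18=21  11^19=26  11^20=40
So 11^20 ≡ 40 (mod 41), giving k = 20.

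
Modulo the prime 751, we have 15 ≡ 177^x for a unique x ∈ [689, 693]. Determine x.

691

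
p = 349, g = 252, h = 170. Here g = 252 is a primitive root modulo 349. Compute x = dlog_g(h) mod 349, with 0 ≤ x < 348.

Baby-step giant-step with m = ceil(sqrt(348)) = 19.
Baby table (252^j mod 349 for j=0..18):
  0:1  1:252  2:335  3:311  4:196  5:183  6:48  7:230
  8:26  9:270  10:334  11:59  12:210  13:221  14:201  15:47
  16:327  17:40  18:308
Giant step factor: 252^(-19) ≡ 43 (mod 349).
Scan 170·43^i mod 349 for i = 0, 1, …:
  i=0: 170   i=1: 330   i=2: 230
Match at i=2, j=7: x = 2·19 + 7 = 45.

45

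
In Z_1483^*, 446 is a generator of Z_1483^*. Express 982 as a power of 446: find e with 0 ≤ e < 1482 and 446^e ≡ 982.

445

Baby-step giant-step with m = ceil(sqrt(1482)) = 39.
Baby table (446^j mod 1483 for j=0..38):
  0:1  1:446  2:194  3:510  4:561  5:1062  6:575  7:1374
  8:325  9:1099  10:764  11:1137  12:1399  13:1094  14:17  15:167
  16:332  17:1255  18:639  19:258  20:877  21:1113  22:1076  23:887
  24:1124  25:50  26:55  27:802  28:289  29:1356  30:1195  31:573
  32:482  33:1420  34:79  35:1125  36:496  37:249  38:1312
Giant step factor: 446^(-39) ≡ 1401 (mod 1483).
Scan 982·1401^i mod 1483 for i = 0, 1, …:
  i=0: 982   i=1: 1041   i=2: 652   i=3: 1407
  i=4: 300   i=5: 611   i=6: 320   i=7: 454
  i=8: 1330   i=9: 682   i=10: 430   i=11: 332
Match at i=11, j=16: e = 11·39 + 16 = 445.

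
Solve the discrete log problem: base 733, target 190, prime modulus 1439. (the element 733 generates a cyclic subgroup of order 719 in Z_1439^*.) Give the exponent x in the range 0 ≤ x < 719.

Baby-step giant-step with m = ceil(sqrt(719)) = 27.
Baby table (733^j mod 1439 for j=0..26):
  0:1  1:733  2:542  3:122  4:208  5:1369  6:494  7:913
  8:94  9:1269  10:583  11:1395  12:845  13:615  14:388  15:921
  16:202  17:1288  18:120  19:181  20:285  21:250  22:497  23:234
  24:281  25:196  26:1207
Giant step factor: 733^(-27) ≡ 1422 (mod 1439).
Scan 190·1422^i mod 1439 for i = 0, 1, …:
  i=0: 190   i=1: 1087   i=2: 228   i=3: 441
  i=4: 1137   i=5: 817   i=6: 501   i=7: 117
  i=8: 889   i=9: 716     …   i=18: 623
  i=19: 921
Match at i=19, j=15: x = 19·27 + 15 = 528.

528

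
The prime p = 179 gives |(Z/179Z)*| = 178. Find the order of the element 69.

178

The order of 69 must divide p − 1 = 178 = 2 · 89.
Divisors: 1, 2, 89, 178.
Check each in increasing order: 69^1 ≡ 69;  69^2 ≡ 107;  69^89 ≡ 178;  69^178 ≡ 1.
Smallest exponent giving 1 is 178.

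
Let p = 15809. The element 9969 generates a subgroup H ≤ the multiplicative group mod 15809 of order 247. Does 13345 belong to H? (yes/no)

13345 ∈ ⟨9969⟩ iff 13345^247 ≡ 1 (mod 15809), since |⟨9969⟩| = 247.
13345^247 mod 15809 = 2112.
Since 2112 ≠ 1, 13345 does not lie in the subgroup.

no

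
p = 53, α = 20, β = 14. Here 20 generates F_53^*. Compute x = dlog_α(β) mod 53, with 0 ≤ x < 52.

Baby-step giant-step with m = ceil(sqrt(52)) = 8.
Baby table (20^j mod 53 for j=0..7):
  0:1  1:20  2:29  3:50  4:46  5:19  6:9  7:21
Giant step factor: 20^(-8) ≡ 13 (mod 53).
Scan 14·13^i mod 53 for i = 0, 1, …:
  i=0: 14   i=1: 23   i=2: 34   i=3: 18
  i=4: 22   i=5: 21
Match at i=5, j=7: x = 5·8 + 7 = 47.

47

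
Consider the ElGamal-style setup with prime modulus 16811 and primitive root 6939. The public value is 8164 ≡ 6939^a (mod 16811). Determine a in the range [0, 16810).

9011

Baby-step giant-step with m = ceil(sqrt(16810)) = 130.
Baby table (6939^j mod 16811 for j=0..129):
  0:1  1:6939  2:3017  3:5268  4:7538  5:7161  6:13674  7:2602
  8:264  9:16308  10:6371  11:12250  12:6334  13:7672  14:12382  15:14488
  16:2452  17:1696  18:844  19:6288  20:7887  21:8088  22:7514  23:8735
  24:8510  25:10658  26:4273  27:12554  28:14415  29:235  30:16809  31:2933
  32:10777  33:6275  34:1735  35:2489  36:6274  37:11607  38:16283  39:1006
  40:4069  41:9122  42:4143  43:1467  44:8858  45:4646  46:11907  47:13419
  48:15123  49:4235  50:1037  51:635  52:1783  53:16152  54:16602  55:12306
  56:8265  57:8514  58:4792  59:16341  60:4  61:10945  62:12068  63:4261
  64:13341  65:11833  66:4263  67:10408  68:1056  69:14799  70:8673  71:15378
  72:8525  73:13877  74:15906  75:7519  76:9808  77:6784  78:3376  79:8341
  80:14737  81:15541  82:13245  83:1318  84:418  85:9010  86:281  87:16594
  88:7227  89:940  90:16803  91:11732  92:9486  93:8289  94:6940  95:9956
  96:8285  97:12806  98:14699  99:4024  100:16276  101:2866  102:16572  103:5868
  104:1810  105:1773  106:14006  107:3243  108:10059  109:129  110:4148  111:2540
  112:7132  113:14175  114:15975  115:15602  116:16249  117:434  118:2357  119:14931
  120:16  121:10158  122:14650  123:233  124:2931  125:13710  126:241  127:8010
  128:4224  129:8763
Giant step factor: 6939^(-130) ≡ 6583 (mod 16811).
Scan 8164·6583^i mod 16811 for i = 0, 1, …:
  i=0: 8164   i=1: 15656   i=2: 12018   i=3: 1928
  i=4: 16530   i=5: 16198   i=6: 16072   i=7: 10353
  i=8: 2005   i=9: 2280     …   i=68: 10160
  i=69: 9122
Match at i=69, j=41: a = 69·130 + 41 = 9011.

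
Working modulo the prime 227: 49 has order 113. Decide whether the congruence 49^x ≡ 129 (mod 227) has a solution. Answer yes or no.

yes

129 ∈ ⟨49⟩ iff 129^113 ≡ 1 (mod 227), since |⟨49⟩| = 113.
129^113 mod 227 = 1.
Since 1 = 1, 129 lies in the subgroup.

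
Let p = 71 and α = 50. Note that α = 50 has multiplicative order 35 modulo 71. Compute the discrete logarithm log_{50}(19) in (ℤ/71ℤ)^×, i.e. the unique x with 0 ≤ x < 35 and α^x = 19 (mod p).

33

Successive powers of 50 modulo 71:
  50^0=1  50^1=50  50^2=15  50^3=40  50^4=12  50^5=32
  50^6=38  50^7=54  50^8=2  50^9=29  50^10=30  50^11=9
  50^12=24  50^13=64  50^14=5  50^15=37  50^16=4  50^17=58
  50^18=60  50^19=18  50^20=48  50^21=57  50^22=10  50^23=3
  50^24=8  50^25=45  50^26=49  50^27=36  50^28=25  50^29=43
  50^30=20  50^31=6  50^32=16  50^33=19
So 50^33 ≡ 19 (mod 71), giving x = 33.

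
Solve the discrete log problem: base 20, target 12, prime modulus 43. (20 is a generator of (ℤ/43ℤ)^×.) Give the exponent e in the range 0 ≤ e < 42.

31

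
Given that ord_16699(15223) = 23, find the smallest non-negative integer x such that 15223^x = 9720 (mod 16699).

Successive powers of 15223 modulo 16699:
  15223^0=1  15223^1=15223  15223^2=7706  15223^3=14662  15223^4=792  15223^5=16637
  15223^6=8017  15223^7=6499  15223^8=9401  15223^9=993  15223^10=3844  15223^11=3916
  15223^12=14537  15223^13=1603  15223^14=5230  15223^15=12157  15223^16=7693  15223^17=452
  15223^18=808  15223^19=9720
So 15223^19 ≡ 9720 (mod 16699), giving x = 19.

19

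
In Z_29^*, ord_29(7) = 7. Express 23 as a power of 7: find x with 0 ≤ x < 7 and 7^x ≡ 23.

Successive powers of 7 modulo 29:
  7^0=1  7^1=7  7^2=20  7^3=24  7^4=23
So 7^4 ≡ 23 (mod 29), giving x = 4.

4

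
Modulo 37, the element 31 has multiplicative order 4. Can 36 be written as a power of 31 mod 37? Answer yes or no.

yes

⟨31⟩ has order 4; its elements mod 37 are {1, 6, 31, 36}.
36 is in this set.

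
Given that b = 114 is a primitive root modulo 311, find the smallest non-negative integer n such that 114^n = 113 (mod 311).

60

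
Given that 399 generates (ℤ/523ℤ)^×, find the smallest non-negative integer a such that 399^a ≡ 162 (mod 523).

319

Baby-step giant-step with m = ceil(sqrt(522)) = 23.
Baby table (399^j mod 523 for j=0..22):
  0:1  1:399  2:209  3:234  4:272  5:267  6:364  7:365
  8:241  9:450  10:161  11:433  12:177  13:18  14:383  15:101
  16:28  17:189  18:99  19:276  20:294  21:154  22:255
Giant step factor: 399^(-23) ≡ 146 (mod 523).
Scan 162·146^i mod 523 for i = 0, 1, …:
  i=0: 162   i=1: 117   i=2: 346   i=3: 308
  i=4: 513   i=5: 109   i=6: 224   i=7: 278
  i=8: 317   i=9: 258   i=10: 12   i=11: 183
  i=12: 45   i=13: 294
Match at i=13, j=20: a = 13·23 + 20 = 319.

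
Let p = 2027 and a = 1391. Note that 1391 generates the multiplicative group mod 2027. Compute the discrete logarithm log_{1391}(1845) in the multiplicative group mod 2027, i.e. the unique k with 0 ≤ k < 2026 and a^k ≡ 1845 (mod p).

Baby-step giant-step with m = ceil(sqrt(2026)) = 46.
Baby table (1391^j mod 2027 for j=0..45):
  0:1  1:1391  2:1123  3:1303  4:335  5:1802  6:1210  7:700
  8:740  9:1651  10:1977  11:1395  12:606  13:1741  14:1493  15:1115
  16:310  17:1486  18:1513  19:557  20:473  21:1195  22:105  23:111
  24:349  25:1006  26:716  27:699  28:1376  29:528  30:674  31:1060
  32:831  33:531  34:793  35:375  36:686  37:1536  38:118  39:1978
  40:759  41:1729  42:1017  43:1828  44:890  45:1520
Giant step factor: 1391^(-46) ≡ 51 (mod 2027).
Scan 1845·51^i mod 2027 for i = 0, 1, …:
  i=0: 1845   i=1: 853   i=2: 936   i=3: 1115
Match at i=3, j=15: k = 3·46 + 15 = 153.

153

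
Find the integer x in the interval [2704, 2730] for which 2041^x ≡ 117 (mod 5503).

Compute 2041^2704 mod 5503 = 138, then multiply by 2041 repeatedly:
  2041^2704=138  2041^2705=1005  2041^2706=4089  2041^2707=3101  2041^2708=691
  2041^2709=1563  2041^2710=3846  2041^2711=2408  2041^2712=549  2041^2713=3400
  2041^2714=117
Found 117 at exponent 2714.

2714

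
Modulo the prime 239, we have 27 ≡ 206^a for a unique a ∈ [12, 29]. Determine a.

12

Compute 206^12 mod 239 = 27, then multiply by 206 repeatedly:
  206^12=27
Found 27 at exponent 12.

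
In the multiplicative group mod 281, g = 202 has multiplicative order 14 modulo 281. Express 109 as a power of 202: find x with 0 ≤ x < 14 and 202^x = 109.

Successive powers of 202 modulo 281:
  202^0=1  202^1=202  202^2=59  202^3=116  202^4=109
So 202^4 ≡ 109 (mod 281), giving x = 4.

4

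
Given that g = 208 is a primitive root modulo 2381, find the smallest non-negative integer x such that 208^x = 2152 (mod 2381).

1526

Baby-step giant-step with m = ceil(sqrt(2380)) = 49.
Baby table (208^j mod 2381 for j=0..48):
  0:1  1:208  2:406  3:1113  4:547  5:1869  6:649  7:1656
  8:1584  9:894  10:234  11:1052  12:2145  13:913  14:1805  15:1623
  16:1863  17:1782  18:1601  19:2049  20:2374  21:925  22:1920  23:1733
  24:933  25:1203  26:219  27:313  28:817  29:885  30:743  31:2160
  32:1652  33:752  34:1651  35:544  36:1245  37:1812  38:698  39:2324
  40:49  41:668  42:846  43:2155  44:612  45:1103  46:848  47:190
  48:1424
Giant step factor: 208^(-49) ≡ 108 (mod 2381).
Scan 2152·108^i mod 2381 for i = 0, 1, …:
  i=0: 2152   i=1: 1459   i=2: 426   i=3: 769
  i=4: 2098   i=5: 389   i=6: 1535   i=7: 1491
  i=8: 1501   i=9: 200     …   i=30: 809
  i=31: 1656
Match at i=31, j=7: x = 31·49 + 7 = 1526.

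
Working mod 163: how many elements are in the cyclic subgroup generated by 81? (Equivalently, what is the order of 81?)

81

The order of 81 must divide p − 1 = 162 = 2 · 3^4.
Divisors: 1, 2, 3, 6, 9, 18, 27, 54, 81, 162.
Check each in increasing order: 81^1 ≡ 81;  81^2 ≡ 41;  81^3 ≡ 61;  81^6 ≡ 135;  81^9 ≡ 85;  81^18 ≡ 53;  81^27 ≡ 104;  81^54 ≡ 58;  81^81 ≡ 1.
Smallest exponent giving 1 is 81.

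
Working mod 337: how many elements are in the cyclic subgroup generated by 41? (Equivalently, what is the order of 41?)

84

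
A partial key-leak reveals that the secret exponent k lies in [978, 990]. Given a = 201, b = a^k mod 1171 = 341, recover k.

989

Compute 201^978 mod 1171 = 1049, then multiply by 201 repeatedly:
  201^978=1049  201^979=69  201^980=988  201^981=689  201^982=311
  201^983=448  201^984=1052  201^985=672  201^986=407  201^987=1008
  201^988=25  201^989=341
Found 341 at exponent 989.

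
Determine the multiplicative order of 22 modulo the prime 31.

30

The order of 22 must divide p − 1 = 30 = 2 · 3 · 5.
Divisors: 1, 2, 3, 5, 6, 10, 15, 30.
Check each in increasing order: 22^1 ≡ 22;  22^2 ≡ 19;  22^3 ≡ 15;  22^5 ≡ 6;  22^6 ≡ 8;  22^10 ≡ 5;  22^15 ≡ 30;  22^30 ≡ 1.
Smallest exponent giving 1 is 30.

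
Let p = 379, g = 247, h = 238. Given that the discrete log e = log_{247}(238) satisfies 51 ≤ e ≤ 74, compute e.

Compute 247^51 mod 379 = 73, then multiply by 247 repeatedly:
  247^51=73  247^52=218  247^53=28  247^54=94  247^55=99
  247^56=197  247^57=147  247^58=304  247^59=46  247^60=371
  247^61=298  247^62=80  247^63=52  247^64=337  247^65=238
Found 238 at exponent 65.

65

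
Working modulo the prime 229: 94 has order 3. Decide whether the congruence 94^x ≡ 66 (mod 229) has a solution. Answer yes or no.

⟨94⟩ has order 3; its elements mod 229 are {1, 94, 134}.
66 is not in this set.

no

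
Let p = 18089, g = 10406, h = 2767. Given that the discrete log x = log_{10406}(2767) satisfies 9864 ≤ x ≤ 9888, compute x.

Compute 10406^9864 mod 18089 = 11372, then multiply by 10406 repeatedly:
  10406^9864=11372  10406^9865=16883  10406^9866=4130  10406^9867=15405  10406^9868=17801
  10406^9869=5846  10406^9870=169  10406^9871=3981  10406^9872=2476  10406^9873=6520
  10406^9874=13370  10406^9875=5721  10406^9876=1827  10406^9877=223  10406^9878=5146
  10406^9879=5836  10406^9880=4643  10406^9881=17428  10406^9882=13543  10406^9883=15148
  10406^9884=2542  10406^9885=5934  10406^9886=11447  10406^9887=1417  10406^9888=2767
Found 2767 at exponent 9888.

9888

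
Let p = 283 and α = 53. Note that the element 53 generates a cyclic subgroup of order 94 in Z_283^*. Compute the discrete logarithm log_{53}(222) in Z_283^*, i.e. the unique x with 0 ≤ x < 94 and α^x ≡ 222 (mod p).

89

Baby-step giant-step with m = ceil(sqrt(94)) = 10.
Baby table (53^j mod 283 for j=0..9):
  0:1  1:53  2:262  3:19  4:158  5:167  6:78  7:172
  8:60  9:67
Giant step factor: 53^(-10) ≡ 42 (mod 283).
Scan 222·42^i mod 283 for i = 0, 1, …:
  i=0: 222   i=1: 268   i=2: 219   i=3: 142
  i=4: 21   i=5: 33   i=6: 254   i=7: 197
  i=8: 67
Match at i=8, j=9: x = 8·10 + 9 = 89.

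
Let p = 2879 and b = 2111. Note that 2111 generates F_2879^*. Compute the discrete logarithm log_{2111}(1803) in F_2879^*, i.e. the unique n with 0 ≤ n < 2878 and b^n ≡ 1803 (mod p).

Baby-step giant-step with m = ceil(sqrt(2878)) = 54.
Baby table (2111^j mod 2879 for j=0..53):
  0:1  1:2111  2:2508  3:2786  4:2328  5:2834  6:12  7:2300
  8:1306  9:1763  10:2025  11:2339  12:144  13:1689  14:1277  15:1003
  16:1268  17:2157  18:1728  19:115  20:929  21:520  22:821  23:2852
  24:583  25:1380  26:2511  27:482  28:1215  29:2555  30:1238  31:2165
  32:1342  33:26  34:185  35:1870  36:461  37:69  38:1709  39:312
  40:2220  41:2287  42:2653  43:828  44:355  45:865  46:729  47:1533
  48:167  49:1299  50:1381  51:1743  52:111  53:1122
Giant step factor: 2111^(-54) ≡ 2777 (mod 2879).
Scan 1803·2777^i mod 2879 for i = 0, 1, …:
  i=0: 1803   i=1: 350   i=2: 1727   i=3: 2344
  i=4: 2748   i=5: 1846   i=6: 1722   i=7: 2854
  i=8: 2550   i=9: 1889     …   i=14: 1463
  i=15: 482
Match at i=15, j=27: n = 15·54 + 27 = 837.

837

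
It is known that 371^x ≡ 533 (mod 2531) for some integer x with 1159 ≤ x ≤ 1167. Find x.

1163

Compute 371^1159 mod 2531 = 346, then multiply by 371 repeatedly:
  371^1159=346  371^1160=1816  371^1161=490  371^1162=2089  371^1163=533
Found 533 at exponent 1163.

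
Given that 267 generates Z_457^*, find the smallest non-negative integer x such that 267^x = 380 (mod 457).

187

Baby-step giant-step with m = ceil(sqrt(456)) = 22.
Baby table (267^j mod 457 for j=0..21):
  0:1  1:267  2:454  3:113  4:9  5:118  6:430  7:103
  8:81  9:148  10:214  11:13  12:272  13:418  14:98  15:117
  16:163  17:106  18:425  19:139  20:96  21:40
Giant step factor: 267^(-22) ≡ 192 (mod 457).
Scan 380·192^i mod 457 for i = 0, 1, …:
  i=0: 380   i=1: 297   i=2: 356   i=3: 259
  i=4: 372   i=5: 132   i=6: 209   i=7: 369
  i=8: 13
Match at i=8, j=11: x = 8·22 + 11 = 187.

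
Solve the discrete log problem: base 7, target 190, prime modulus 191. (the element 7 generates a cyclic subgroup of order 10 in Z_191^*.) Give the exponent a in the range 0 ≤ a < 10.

5

Successive powers of 7 modulo 191:
  7^0=1  7^1=7  7^2=49  7^3=152  7^4=109  7^5=190
So 7^5 ≡ 190 (mod 191), giving a = 5.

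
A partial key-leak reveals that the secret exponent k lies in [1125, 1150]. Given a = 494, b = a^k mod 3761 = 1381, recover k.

1140

Compute 494^1125 mod 3761 = 1361, then multiply by 494 repeatedly:
  494^1125=1361  494^1126=2876  494^1127=2847  494^1128=3565  494^1129=962
  494^1130=1342  494^1131=1012  494^1132=3476  494^1133=2128  494^1134=1913
  494^1135=1011  494^1136=2982  494^1137=2557  494^1138=3223  494^1139=1259
  494^1140=1381
Found 1381 at exponent 1140.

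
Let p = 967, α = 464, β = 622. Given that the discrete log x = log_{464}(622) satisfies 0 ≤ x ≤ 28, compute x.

Compute 464^0 mod 967 = 1, then multiply by 464 repeatedly:
  464^0=1  464^1=464  464^2=622
Found 622 at exponent 2.

2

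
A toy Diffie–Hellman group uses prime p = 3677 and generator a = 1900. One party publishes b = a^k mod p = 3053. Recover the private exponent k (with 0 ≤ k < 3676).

846

Baby-step giant-step with m = ceil(sqrt(3676)) = 61.
Baby table (1900^j mod 3677 for j=0..60):
  0:1  1:1900  2:2863  3:1417  4:736  5:1140  6:247  7:2321
  8:1177  9:684  10:1619  11:2128  12:2177  13:3352  14:236  15:3483
  16:2777  17:3482  18:877  19:619  20:3137  21:3560  22:1997  23:3313
  24:3353  25:2136  26:2669  27:517  28:541  29:2017  30:866  31:1781
  32:1060  33:2681  34:1255  35:1804  36:636  37:2344  38:753  39:347
  40:1117  41:671  42:2658  43:1679  44:2141  45:1138  46:124  47:272
  48:2020  49:2889  50:3016  51:1634  52:1212  53:998  54:2545  55:245
  56:2198  57:2805  58:1527  59:147  60:3525
Giant step factor: 1900^(-61) ≡ 3476 (mod 3677).
Scan 3053·3476^i mod 3677 for i = 0, 1, …:
  i=0: 3053   i=1: 406   i=2: 2965   i=3: 3386
  i=4: 3336   i=5: 2355   i=6: 978   i=7: 1980
  i=8: 2813   i=9: 845   i=10: 2974   i=11: 1577
  i=12: 2922   i=13: 998
Match at i=13, j=53: k = 13·61 + 53 = 846.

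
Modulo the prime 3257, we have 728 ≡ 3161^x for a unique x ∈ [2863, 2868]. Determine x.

2867

Compute 3161^2863 mod 3257 = 1157, then multiply by 3161 repeatedly:
  3161^2863=1157  3161^2864=2923  3161^2865=2751  3161^2866=2978  3161^2867=728
Found 728 at exponent 2867.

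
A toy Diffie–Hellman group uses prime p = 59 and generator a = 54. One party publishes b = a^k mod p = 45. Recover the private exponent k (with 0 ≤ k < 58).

8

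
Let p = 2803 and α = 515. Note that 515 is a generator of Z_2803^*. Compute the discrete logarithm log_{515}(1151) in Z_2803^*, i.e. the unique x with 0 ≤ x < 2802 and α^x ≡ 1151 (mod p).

2543

Baby-step giant-step with m = ceil(sqrt(2802)) = 53.
Baby table (515^j mod 2803 for j=0..52):
  0:1  1:515  2:1743  3:685  4:2400  5:2680  6:1124  7:1442
  8:2638  9:1918  10:1114  11:1898  12:2026  13:674  14:2341  15:325
  16:1998  17:269  18:1188  19:766  20:2070  21:910  22:549  23:2435
  24:1084  25:463  26:190  27:2548  28:416  29:1212  30:1914  31:1857
  32:532  33:2089  34:2286  35:30  36:1435  37:1836  38:929  39:1925
  40:1916  41:84  42:1215  43:656  44:1480  45:2587  46:880  47:1917
  48:599  49:155  50:1341  51:1077  52:2464
Giant step factor: 515^(-53) ≡ 863 (mod 2803).
Scan 1151·863^i mod 2803 for i = 0, 1, …:
  i=0: 1151   i=1: 1051   i=2: 1644   i=3: 454
  i=4: 2185   i=5: 2039   i=6: 2176   i=7: 2681
  i=8: 1228   i=9: 230     …   i=46: 1773
  i=47: 2464
Match at i=47, j=52: x = 47·53 + 52 = 2543.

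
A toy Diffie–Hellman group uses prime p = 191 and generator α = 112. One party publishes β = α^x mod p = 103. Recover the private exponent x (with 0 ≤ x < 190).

146

Baby-step giant-step with m = ceil(sqrt(190)) = 14.
Baby table (112^j mod 191 for j=0..13):
  0:1  1:112  2:129  3:123  4:24  5:14  6:40  7:87
  8:3  9:145  10:5  11:178  12:72  13:42
Giant step factor: 112^(-14) ≡ 78 (mod 191).
Scan 103·78^i mod 191 for i = 0, 1, …:
  i=0: 103   i=1: 12   i=2: 172   i=3: 46
  i=4: 150   i=5: 49   i=6: 2   i=7: 156
  i=8: 135   i=9: 25   i=10: 40
Match at i=10, j=6: x = 10·14 + 6 = 146.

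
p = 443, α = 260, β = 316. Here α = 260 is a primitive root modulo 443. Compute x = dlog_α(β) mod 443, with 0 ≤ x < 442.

288

Baby-step giant-step with m = ceil(sqrt(442)) = 22.
Baby table (260^j mod 443 for j=0..21):
  0:1  1:260  2:264  3:418  4:145  5:45  6:182  7:362
  8:204  9:323  10:253  11:216  12:342  13:320  14:359  15:310
  16:417  17:328  18:224  19:207  20:217  21:159
Giant step factor: 260^(-22) ≡ 22 (mod 443).
Scan 316·22^i mod 443 for i = 0, 1, …:
  i=0: 316   i=1: 307   i=2: 109   i=3: 183
  i=4: 39   i=5: 415   i=6: 270   i=7: 181
  i=8: 438   i=9: 333   i=10: 238   i=11: 363
  i=12: 12   i=13: 264
Match at i=13, j=2: x = 13·22 + 2 = 288.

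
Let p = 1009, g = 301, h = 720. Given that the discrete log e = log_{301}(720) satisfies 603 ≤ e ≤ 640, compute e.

Compute 301^603 mod 1009 = 129, then multiply by 301 repeatedly:
  301^603=129  301^604=487  301^605=282  301^606=126  301^607=593
  301^608=909  301^609=170  301^610=720
Found 720 at exponent 610.

610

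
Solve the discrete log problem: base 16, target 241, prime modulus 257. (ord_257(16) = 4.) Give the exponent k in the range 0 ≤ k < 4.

3

Successive powers of 16 modulo 257:
  16^0=1  16^1=16  16^2=256  16^3=241
So 16^3 ≡ 241 (mod 257), giving k = 3.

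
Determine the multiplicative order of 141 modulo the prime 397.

The order of 141 must divide p − 1 = 396 = 2^2 · 3^2 · 11.
Divisors: 1, 2, 3, 4, 6, 9, 11, 12, 18, 22, 33, 36, 44, 66, 99, 132, 198, 396.
Check each in increasing order: 141^1 ≡ 141;  141^2 ≡ 31;  141^3 ≡ 4;  141^4 ≡ 167;  141^6 ≡ 16;  141^9 ≡ 64;  141^11 ≡ 396;  141^12 ≡ 256;  141^18 ≡ 126;  141^22 ≡ 1.
Smallest exponent giving 1 is 22.

22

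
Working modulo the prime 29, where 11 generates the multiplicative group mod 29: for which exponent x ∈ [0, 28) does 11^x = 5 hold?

2

Successive powers of 11 modulo 29:
  11^0=1  11^1=11  11^2=5
So 11^2 ≡ 5 (mod 29), giving x = 2.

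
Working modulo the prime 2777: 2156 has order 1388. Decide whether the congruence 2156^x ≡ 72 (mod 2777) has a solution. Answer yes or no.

72 ∈ ⟨2156⟩ iff 72^1388 ≡ 1 (mod 2777), since |⟨2156⟩| = 1388.
72^1388 mod 2777 = 1.
Since 1 = 1, 72 lies in the subgroup.

yes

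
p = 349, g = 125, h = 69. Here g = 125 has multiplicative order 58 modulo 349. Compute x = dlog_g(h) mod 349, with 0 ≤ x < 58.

Baby-step giant-step with m = ceil(sqrt(58)) = 8.
Baby table (125^j mod 349 for j=0..7):
  0:1  1:125  2:269  3:121  4:118  5:92  6:332  7:318
Giant step factor: 125^(-8) ≡ 126 (mod 349).
Scan 69·126^i mod 349 for i = 0, 1, …:
  i=0: 69   i=1: 318
Match at i=1, j=7: x = 1·8 + 7 = 15.

15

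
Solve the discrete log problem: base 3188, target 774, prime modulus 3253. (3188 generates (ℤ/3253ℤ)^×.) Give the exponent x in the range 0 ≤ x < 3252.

180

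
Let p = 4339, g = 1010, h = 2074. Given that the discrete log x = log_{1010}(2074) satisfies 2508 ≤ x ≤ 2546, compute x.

Compute 1010^2508 mod 4339 = 3820, then multiply by 1010 repeatedly:
  1010^2508=3820  1010^2509=829  1010^2510=4202  1010^2511=478  1010^2512=1151
  1010^2513=3997  1010^2514=1700  1010^2515=3095  1010^2516=1870  1010^2517=1235
  1010^2518=2057  1010^2519=3528  1010^2520=961  1010^2521=3013  1010^2522=1491
  1010^2523=277  1010^2524=2074
Found 2074 at exponent 2524.

2524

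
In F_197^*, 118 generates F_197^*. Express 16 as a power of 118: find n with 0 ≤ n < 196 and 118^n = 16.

Baby-step giant-step with m = ceil(sqrt(196)) = 14.
Baby table (118^j mod 197 for j=0..13):
  0:1  1:118  2:134  3:52  4:29  5:73  6:143  7:129
  8:53  9:147  10:10  11:195  12:158  13:126
Giant step factor: 118^(-14) ≡ 161 (mod 197).
Scan 16·161^i mod 197 for i = 0, 1, …:
  i=0: 16   i=1: 15   i=2: 51   i=3: 134
Match at i=3, j=2: n = 3·14 + 2 = 44.

44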